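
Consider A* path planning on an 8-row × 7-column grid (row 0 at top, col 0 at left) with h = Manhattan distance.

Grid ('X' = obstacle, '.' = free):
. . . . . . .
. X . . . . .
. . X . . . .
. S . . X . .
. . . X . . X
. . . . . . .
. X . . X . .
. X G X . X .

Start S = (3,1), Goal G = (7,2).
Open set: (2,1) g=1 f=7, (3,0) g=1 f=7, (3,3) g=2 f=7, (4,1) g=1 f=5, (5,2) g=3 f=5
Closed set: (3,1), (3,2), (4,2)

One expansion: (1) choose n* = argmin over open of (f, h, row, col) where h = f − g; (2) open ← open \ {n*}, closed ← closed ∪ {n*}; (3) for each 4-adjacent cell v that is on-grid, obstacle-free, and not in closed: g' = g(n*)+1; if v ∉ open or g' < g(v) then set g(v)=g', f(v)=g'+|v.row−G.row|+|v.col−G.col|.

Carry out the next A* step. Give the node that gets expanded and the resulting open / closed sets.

step 1: expand (5,2) (f=5, h=2) → closed; open now [(2,1) g=1 f=7, (3,0) g=1 f=7, (3,3) g=2 f=7, (4,1) g=1 f=5, (5,1) g=4 f=7, (5,3) g=4 f=7, (6,2) g=4 f=5]

expanded=(5,2); open=[(2,1) g=1 f=7, (3,0) g=1 f=7, (3,3) g=2 f=7, (4,1) g=1 f=5, (5,1) g=4 f=7, (5,3) g=4 f=7, (6,2) g=4 f=5]; closed=[(3,1), (3,2), (4,2), (5,2)]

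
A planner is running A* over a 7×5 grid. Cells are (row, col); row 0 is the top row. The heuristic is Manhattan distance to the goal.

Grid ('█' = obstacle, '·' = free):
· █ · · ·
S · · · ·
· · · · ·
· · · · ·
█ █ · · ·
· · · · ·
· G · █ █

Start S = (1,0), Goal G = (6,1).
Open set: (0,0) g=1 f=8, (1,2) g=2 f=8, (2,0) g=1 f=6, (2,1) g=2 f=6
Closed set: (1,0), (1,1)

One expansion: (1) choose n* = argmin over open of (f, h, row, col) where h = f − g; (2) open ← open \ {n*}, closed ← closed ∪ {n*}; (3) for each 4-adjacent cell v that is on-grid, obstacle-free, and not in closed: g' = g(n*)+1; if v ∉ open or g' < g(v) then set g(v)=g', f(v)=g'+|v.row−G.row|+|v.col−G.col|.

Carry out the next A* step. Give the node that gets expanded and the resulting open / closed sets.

step 1: expand (2,1) (f=6, h=4) → closed; open now [(0,0) g=1 f=8, (1,2) g=2 f=8, (2,0) g=1 f=6, (2,2) g=3 f=8, (3,1) g=3 f=6]

expanded=(2,1); open=[(0,0) g=1 f=8, (1,2) g=2 f=8, (2,0) g=1 f=6, (2,2) g=3 f=8, (3,1) g=3 f=6]; closed=[(1,0), (1,1), (2,1)]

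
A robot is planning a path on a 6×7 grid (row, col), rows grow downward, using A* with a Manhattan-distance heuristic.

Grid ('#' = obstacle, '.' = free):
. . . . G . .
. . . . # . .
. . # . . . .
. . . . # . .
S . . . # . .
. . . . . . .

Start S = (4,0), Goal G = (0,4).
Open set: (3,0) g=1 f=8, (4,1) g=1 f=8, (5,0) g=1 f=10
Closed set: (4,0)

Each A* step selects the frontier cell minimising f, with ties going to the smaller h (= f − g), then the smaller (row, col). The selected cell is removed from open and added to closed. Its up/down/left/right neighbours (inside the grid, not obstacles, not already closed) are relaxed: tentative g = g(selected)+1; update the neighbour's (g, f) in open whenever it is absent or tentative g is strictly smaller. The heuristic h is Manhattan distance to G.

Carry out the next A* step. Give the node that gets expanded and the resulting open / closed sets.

expanded=(3,0); open=[(2,0) g=2 f=8, (3,1) g=2 f=8, (4,1) g=1 f=8, (5,0) g=1 f=10]; closed=[(3,0), (4,0)]

step 1: expand (3,0) (f=8, h=7) → closed; open now [(2,0) g=2 f=8, (3,1) g=2 f=8, (4,1) g=1 f=8, (5,0) g=1 f=10]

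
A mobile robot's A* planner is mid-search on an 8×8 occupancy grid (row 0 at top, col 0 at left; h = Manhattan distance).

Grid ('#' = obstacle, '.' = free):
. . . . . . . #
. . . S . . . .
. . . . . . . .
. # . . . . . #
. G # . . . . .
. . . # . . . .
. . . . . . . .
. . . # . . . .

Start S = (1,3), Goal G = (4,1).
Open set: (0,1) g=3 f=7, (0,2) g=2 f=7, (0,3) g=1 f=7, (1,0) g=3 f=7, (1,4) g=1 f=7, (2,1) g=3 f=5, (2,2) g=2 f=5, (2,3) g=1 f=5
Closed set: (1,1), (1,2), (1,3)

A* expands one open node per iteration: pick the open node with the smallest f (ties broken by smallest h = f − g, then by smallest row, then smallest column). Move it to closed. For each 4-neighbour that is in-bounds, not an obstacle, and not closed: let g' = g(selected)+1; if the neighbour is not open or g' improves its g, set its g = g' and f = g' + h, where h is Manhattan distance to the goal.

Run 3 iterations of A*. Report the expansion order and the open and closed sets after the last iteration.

order=[(2,1) → (2,2) → (3,2)]; open=[(0,1) g=3 f=7, (0,2) g=2 f=7, (0,3) g=1 f=7, (1,0) g=3 f=7, (1,4) g=1 f=7, (2,0) g=4 f=7, (2,3) g=1 f=5, (3,3) g=4 f=7]; closed=[(1,1), (1,2), (1,3), (2,1), (2,2), (3,2)]

step 1: expand (2,1) (f=5, h=2) → closed; open now [(0,1) g=3 f=7, (0,2) g=2 f=7, (0,3) g=1 f=7, (1,0) g=3 f=7, (1,4) g=1 f=7, (2,0) g=4 f=7, (2,2) g=2 f=5, (2,3) g=1 f=5]
step 2: expand (2,2) (f=5, h=3) → closed; open now [(0,1) g=3 f=7, (0,2) g=2 f=7, (0,3) g=1 f=7, (1,0) g=3 f=7, (1,4) g=1 f=7, (2,0) g=4 f=7, (2,3) g=1 f=5, (3,2) g=3 f=5]
step 3: expand (3,2) (f=5, h=2) → closed; open now [(0,1) g=3 f=7, (0,2) g=2 f=7, (0,3) g=1 f=7, (1,0) g=3 f=7, (1,4) g=1 f=7, (2,0) g=4 f=7, (2,3) g=1 f=5, (3,3) g=4 f=7]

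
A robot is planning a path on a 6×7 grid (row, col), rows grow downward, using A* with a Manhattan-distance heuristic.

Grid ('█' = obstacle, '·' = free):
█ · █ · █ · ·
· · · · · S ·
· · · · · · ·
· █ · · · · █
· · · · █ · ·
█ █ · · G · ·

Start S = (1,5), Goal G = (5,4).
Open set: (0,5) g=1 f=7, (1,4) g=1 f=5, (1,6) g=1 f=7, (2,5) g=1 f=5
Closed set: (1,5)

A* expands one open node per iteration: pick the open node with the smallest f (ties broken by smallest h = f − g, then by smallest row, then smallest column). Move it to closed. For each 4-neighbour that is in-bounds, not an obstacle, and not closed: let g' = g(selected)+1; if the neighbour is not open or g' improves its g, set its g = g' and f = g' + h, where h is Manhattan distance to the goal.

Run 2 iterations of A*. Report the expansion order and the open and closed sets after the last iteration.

step 1: expand (1,4) (f=5, h=4) → closed; open now [(0,5) g=1 f=7, (1,3) g=2 f=7, (1,6) g=1 f=7, (2,4) g=2 f=5, (2,5) g=1 f=5]
step 2: expand (2,4) (f=5, h=3) → closed; open now [(0,5) g=1 f=7, (1,3) g=2 f=7, (1,6) g=1 f=7, (2,3) g=3 f=7, (2,5) g=1 f=5, (3,4) g=3 f=5]

order=[(1,4) → (2,4)]; open=[(0,5) g=1 f=7, (1,3) g=2 f=7, (1,6) g=1 f=7, (2,3) g=3 f=7, (2,5) g=1 f=5, (3,4) g=3 f=5]; closed=[(1,4), (1,5), (2,4)]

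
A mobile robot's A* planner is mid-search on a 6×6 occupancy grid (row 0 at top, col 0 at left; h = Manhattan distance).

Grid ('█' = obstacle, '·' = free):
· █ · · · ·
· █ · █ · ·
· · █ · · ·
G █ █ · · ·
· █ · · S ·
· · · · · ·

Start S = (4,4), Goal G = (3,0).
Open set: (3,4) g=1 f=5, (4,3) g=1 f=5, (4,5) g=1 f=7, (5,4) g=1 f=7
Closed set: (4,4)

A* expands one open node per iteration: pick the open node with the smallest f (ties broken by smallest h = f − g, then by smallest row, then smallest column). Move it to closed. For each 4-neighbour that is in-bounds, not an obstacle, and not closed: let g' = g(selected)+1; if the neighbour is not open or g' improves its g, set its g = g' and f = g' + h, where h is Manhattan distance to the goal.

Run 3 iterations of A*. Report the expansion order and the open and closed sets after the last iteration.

order=[(3,4) → (3,3) → (4,3)]; open=[(2,3) g=3 f=7, (2,4) g=2 f=7, (3,5) g=2 f=7, (4,2) g=2 f=5, (4,5) g=1 f=7, (5,3) g=2 f=7, (5,4) g=1 f=7]; closed=[(3,3), (3,4), (4,3), (4,4)]

step 1: expand (3,4) (f=5, h=4) → closed; open now [(2,4) g=2 f=7, (3,3) g=2 f=5, (3,5) g=2 f=7, (4,3) g=1 f=5, (4,5) g=1 f=7, (5,4) g=1 f=7]
step 2: expand (3,3) (f=5, h=3) → closed; open now [(2,3) g=3 f=7, (2,4) g=2 f=7, (3,5) g=2 f=7, (4,3) g=1 f=5, (4,5) g=1 f=7, (5,4) g=1 f=7]
step 3: expand (4,3) (f=5, h=4) → closed; open now [(2,3) g=3 f=7, (2,4) g=2 f=7, (3,5) g=2 f=7, (4,2) g=2 f=5, (4,5) g=1 f=7, (5,3) g=2 f=7, (5,4) g=1 f=7]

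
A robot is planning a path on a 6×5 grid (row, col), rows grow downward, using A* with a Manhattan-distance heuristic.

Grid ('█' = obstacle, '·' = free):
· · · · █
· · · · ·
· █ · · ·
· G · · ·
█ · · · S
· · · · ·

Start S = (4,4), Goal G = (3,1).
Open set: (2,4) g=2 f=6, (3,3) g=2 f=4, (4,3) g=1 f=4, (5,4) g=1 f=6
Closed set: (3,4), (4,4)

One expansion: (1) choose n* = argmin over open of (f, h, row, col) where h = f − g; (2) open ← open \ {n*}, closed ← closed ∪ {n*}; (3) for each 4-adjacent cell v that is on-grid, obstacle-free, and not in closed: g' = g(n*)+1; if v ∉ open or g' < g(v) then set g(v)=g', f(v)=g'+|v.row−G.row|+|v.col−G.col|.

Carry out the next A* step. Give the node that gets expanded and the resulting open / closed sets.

expanded=(3,3); open=[(2,3) g=3 f=6, (2,4) g=2 f=6, (3,2) g=3 f=4, (4,3) g=1 f=4, (5,4) g=1 f=6]; closed=[(3,3), (3,4), (4,4)]

step 1: expand (3,3) (f=4, h=2) → closed; open now [(2,3) g=3 f=6, (2,4) g=2 f=6, (3,2) g=3 f=4, (4,3) g=1 f=4, (5,4) g=1 f=6]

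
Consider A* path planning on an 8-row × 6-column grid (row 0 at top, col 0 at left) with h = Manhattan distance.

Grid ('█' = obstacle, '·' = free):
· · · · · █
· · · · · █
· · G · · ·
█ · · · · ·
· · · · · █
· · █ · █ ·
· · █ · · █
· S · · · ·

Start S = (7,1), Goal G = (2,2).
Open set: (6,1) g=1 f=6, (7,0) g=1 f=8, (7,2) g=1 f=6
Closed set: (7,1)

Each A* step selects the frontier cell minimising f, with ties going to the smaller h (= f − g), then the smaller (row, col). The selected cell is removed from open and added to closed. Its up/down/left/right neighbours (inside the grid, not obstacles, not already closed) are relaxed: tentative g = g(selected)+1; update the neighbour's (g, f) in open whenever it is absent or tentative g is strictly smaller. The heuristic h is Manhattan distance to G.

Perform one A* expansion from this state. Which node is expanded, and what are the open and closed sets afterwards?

step 1: expand (6,1) (f=6, h=5) → closed; open now [(5,1) g=2 f=6, (6,0) g=2 f=8, (7,0) g=1 f=8, (7,2) g=1 f=6]

expanded=(6,1); open=[(5,1) g=2 f=6, (6,0) g=2 f=8, (7,0) g=1 f=8, (7,2) g=1 f=6]; closed=[(6,1), (7,1)]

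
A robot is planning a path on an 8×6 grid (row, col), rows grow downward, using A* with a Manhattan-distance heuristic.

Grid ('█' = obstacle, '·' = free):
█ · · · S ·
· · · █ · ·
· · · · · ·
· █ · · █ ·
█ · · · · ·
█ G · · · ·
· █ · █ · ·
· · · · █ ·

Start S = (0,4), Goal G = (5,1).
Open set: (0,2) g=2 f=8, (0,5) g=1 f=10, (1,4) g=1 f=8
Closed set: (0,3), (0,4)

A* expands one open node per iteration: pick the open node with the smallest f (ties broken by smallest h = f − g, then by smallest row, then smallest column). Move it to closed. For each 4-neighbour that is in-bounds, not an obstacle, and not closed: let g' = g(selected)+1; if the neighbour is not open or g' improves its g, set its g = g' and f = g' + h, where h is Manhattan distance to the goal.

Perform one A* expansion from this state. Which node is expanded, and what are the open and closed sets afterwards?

expanded=(0,2); open=[(0,1) g=3 f=8, (0,5) g=1 f=10, (1,2) g=3 f=8, (1,4) g=1 f=8]; closed=[(0,2), (0,3), (0,4)]

step 1: expand (0,2) (f=8, h=6) → closed; open now [(0,1) g=3 f=8, (0,5) g=1 f=10, (1,2) g=3 f=8, (1,4) g=1 f=8]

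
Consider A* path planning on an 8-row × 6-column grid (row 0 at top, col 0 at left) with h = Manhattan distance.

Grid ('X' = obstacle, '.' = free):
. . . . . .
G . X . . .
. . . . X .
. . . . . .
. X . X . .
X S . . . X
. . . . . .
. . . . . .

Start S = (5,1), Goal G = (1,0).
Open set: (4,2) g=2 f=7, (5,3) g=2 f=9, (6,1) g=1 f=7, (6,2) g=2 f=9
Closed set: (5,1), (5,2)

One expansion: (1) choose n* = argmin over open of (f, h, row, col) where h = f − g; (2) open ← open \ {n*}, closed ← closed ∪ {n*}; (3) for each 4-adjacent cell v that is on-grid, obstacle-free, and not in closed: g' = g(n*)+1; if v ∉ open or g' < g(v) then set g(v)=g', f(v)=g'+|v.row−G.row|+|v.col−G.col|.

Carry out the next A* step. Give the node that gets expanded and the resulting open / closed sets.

step 1: expand (4,2) (f=7, h=5) → closed; open now [(3,2) g=3 f=7, (5,3) g=2 f=9, (6,1) g=1 f=7, (6,2) g=2 f=9]

expanded=(4,2); open=[(3,2) g=3 f=7, (5,3) g=2 f=9, (6,1) g=1 f=7, (6,2) g=2 f=9]; closed=[(4,2), (5,1), (5,2)]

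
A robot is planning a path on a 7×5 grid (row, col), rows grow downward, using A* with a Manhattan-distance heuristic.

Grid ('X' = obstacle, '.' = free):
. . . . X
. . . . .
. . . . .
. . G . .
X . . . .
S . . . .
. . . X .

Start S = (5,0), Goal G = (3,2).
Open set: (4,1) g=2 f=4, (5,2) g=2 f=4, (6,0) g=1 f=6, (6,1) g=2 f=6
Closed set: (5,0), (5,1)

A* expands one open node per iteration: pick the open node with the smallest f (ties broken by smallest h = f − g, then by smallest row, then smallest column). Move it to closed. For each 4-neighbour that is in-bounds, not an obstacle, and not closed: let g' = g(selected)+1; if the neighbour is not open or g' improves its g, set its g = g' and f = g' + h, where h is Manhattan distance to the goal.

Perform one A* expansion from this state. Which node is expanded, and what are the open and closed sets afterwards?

expanded=(4,1); open=[(3,1) g=3 f=4, (4,2) g=3 f=4, (5,2) g=2 f=4, (6,0) g=1 f=6, (6,1) g=2 f=6]; closed=[(4,1), (5,0), (5,1)]

step 1: expand (4,1) (f=4, h=2) → closed; open now [(3,1) g=3 f=4, (4,2) g=3 f=4, (5,2) g=2 f=4, (6,0) g=1 f=6, (6,1) g=2 f=6]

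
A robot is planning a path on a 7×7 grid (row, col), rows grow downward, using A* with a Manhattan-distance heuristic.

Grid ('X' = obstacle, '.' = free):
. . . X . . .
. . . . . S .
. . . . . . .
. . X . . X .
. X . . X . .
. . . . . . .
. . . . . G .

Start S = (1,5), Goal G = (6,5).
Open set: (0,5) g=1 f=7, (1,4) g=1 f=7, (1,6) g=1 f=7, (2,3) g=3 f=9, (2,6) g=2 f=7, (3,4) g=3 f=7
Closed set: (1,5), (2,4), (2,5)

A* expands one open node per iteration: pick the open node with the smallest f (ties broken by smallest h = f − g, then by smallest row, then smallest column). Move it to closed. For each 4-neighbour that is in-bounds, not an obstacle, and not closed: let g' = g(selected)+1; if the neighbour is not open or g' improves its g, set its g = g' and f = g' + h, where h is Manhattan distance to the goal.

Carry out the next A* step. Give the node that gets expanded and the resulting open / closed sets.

step 1: expand (3,4) (f=7, h=4) → closed; open now [(0,5) g=1 f=7, (1,4) g=1 f=7, (1,6) g=1 f=7, (2,3) g=3 f=9, (2,6) g=2 f=7, (3,3) g=4 f=9]

expanded=(3,4); open=[(0,5) g=1 f=7, (1,4) g=1 f=7, (1,6) g=1 f=7, (2,3) g=3 f=9, (2,6) g=2 f=7, (3,3) g=4 f=9]; closed=[(1,5), (2,4), (2,5), (3,4)]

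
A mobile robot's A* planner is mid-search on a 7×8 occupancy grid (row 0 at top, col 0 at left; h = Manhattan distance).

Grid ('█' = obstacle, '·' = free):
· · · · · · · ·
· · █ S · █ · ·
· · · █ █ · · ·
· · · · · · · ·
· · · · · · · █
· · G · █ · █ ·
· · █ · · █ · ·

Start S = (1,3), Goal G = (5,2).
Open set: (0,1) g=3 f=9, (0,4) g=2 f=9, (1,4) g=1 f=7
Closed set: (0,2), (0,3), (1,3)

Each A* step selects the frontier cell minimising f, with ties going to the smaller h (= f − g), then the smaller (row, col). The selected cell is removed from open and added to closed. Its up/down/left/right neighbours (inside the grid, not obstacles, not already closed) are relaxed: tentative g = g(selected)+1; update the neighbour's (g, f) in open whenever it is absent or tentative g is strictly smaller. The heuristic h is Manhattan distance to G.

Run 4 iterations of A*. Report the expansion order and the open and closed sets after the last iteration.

order=[(1,4) → (0,1) → (1,1) → (2,1)]; open=[(0,0) g=4 f=11, (0,4) g=2 f=9, (1,0) g=5 f=11, (2,0) g=6 f=11, (2,2) g=6 f=9, (3,1) g=6 f=9]; closed=[(0,1), (0,2), (0,3), (1,1), (1,3), (1,4), (2,1)]

step 1: expand (1,4) (f=7, h=6) → closed; open now [(0,1) g=3 f=9, (0,4) g=2 f=9]
step 2: expand (0,1) (f=9, h=6) → closed; open now [(0,0) g=4 f=11, (0,4) g=2 f=9, (1,1) g=4 f=9]
step 3: expand (1,1) (f=9, h=5) → closed; open now [(0,0) g=4 f=11, (0,4) g=2 f=9, (1,0) g=5 f=11, (2,1) g=5 f=9]
step 4: expand (2,1) (f=9, h=4) → closed; open now [(0,0) g=4 f=11, (0,4) g=2 f=9, (1,0) g=5 f=11, (2,0) g=6 f=11, (2,2) g=6 f=9, (3,1) g=6 f=9]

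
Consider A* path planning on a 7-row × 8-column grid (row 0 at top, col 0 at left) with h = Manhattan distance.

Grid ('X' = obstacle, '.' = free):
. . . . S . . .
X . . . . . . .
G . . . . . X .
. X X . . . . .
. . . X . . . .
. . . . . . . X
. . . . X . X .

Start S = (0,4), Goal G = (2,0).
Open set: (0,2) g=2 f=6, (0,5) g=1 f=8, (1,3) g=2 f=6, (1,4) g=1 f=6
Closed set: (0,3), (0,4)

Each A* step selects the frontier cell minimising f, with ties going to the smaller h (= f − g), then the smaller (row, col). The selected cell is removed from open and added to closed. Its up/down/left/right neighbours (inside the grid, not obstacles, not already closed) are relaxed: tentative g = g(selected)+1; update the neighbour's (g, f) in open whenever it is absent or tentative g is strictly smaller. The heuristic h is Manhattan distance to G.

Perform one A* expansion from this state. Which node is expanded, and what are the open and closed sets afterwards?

expanded=(0,2); open=[(0,1) g=3 f=6, (0,5) g=1 f=8, (1,2) g=3 f=6, (1,3) g=2 f=6, (1,4) g=1 f=6]; closed=[(0,2), (0,3), (0,4)]

step 1: expand (0,2) (f=6, h=4) → closed; open now [(0,1) g=3 f=6, (0,5) g=1 f=8, (1,2) g=3 f=6, (1,3) g=2 f=6, (1,4) g=1 f=6]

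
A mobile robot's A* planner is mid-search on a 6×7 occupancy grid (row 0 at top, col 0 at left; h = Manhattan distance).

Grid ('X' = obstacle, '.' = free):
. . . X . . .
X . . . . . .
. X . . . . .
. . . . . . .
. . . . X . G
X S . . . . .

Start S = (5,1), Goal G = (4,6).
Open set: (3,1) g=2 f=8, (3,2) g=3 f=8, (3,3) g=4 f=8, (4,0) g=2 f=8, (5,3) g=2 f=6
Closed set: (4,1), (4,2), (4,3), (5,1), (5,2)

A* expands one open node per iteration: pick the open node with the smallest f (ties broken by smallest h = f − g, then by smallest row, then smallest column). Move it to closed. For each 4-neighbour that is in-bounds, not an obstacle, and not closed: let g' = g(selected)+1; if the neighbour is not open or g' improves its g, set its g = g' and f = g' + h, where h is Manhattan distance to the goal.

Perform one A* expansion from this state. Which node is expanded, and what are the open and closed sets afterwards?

expanded=(5,3); open=[(3,1) g=2 f=8, (3,2) g=3 f=8, (3,3) g=4 f=8, (4,0) g=2 f=8, (5,4) g=3 f=6]; closed=[(4,1), (4,2), (4,3), (5,1), (5,2), (5,3)]

step 1: expand (5,3) (f=6, h=4) → closed; open now [(3,1) g=2 f=8, (3,2) g=3 f=8, (3,3) g=4 f=8, (4,0) g=2 f=8, (5,4) g=3 f=6]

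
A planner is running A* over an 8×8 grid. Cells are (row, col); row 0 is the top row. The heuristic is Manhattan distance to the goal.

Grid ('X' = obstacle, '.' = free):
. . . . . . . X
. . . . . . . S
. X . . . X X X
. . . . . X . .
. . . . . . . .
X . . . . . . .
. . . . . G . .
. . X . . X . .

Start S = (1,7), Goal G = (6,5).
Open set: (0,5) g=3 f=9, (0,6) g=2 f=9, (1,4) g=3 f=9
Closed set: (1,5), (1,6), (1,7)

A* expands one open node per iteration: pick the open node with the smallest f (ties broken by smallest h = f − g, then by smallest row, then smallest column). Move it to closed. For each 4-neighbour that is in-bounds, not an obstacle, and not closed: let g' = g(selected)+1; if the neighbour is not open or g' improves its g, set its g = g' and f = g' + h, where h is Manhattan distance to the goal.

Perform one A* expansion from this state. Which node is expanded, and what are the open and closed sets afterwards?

step 1: expand (0,5) (f=9, h=6) → closed; open now [(0,4) g=4 f=11, (0,6) g=2 f=9, (1,4) g=3 f=9]

expanded=(0,5); open=[(0,4) g=4 f=11, (0,6) g=2 f=9, (1,4) g=3 f=9]; closed=[(0,5), (1,5), (1,6), (1,7)]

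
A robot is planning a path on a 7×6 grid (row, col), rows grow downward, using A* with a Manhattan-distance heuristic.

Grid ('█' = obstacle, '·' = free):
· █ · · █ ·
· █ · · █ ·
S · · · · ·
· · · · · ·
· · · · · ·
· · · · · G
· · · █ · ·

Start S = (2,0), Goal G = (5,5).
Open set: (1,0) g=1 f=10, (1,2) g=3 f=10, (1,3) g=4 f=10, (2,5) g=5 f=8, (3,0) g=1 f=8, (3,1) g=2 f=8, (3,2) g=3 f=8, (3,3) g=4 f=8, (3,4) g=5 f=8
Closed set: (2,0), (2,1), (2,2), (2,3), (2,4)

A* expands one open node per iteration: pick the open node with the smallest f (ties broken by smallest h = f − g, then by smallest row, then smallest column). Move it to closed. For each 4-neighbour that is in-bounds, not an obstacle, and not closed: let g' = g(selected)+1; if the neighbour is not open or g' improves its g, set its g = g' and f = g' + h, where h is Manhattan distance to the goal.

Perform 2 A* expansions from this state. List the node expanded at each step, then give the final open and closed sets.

order=[(2,5) → (3,5)]; open=[(1,0) g=1 f=10, (1,2) g=3 f=10, (1,3) g=4 f=10, (1,5) g=6 f=10, (3,0) g=1 f=8, (3,1) g=2 f=8, (3,2) g=3 f=8, (3,3) g=4 f=8, (3,4) g=5 f=8, (4,5) g=7 f=8]; closed=[(2,0), (2,1), (2,2), (2,3), (2,4), (2,5), (3,5)]

step 1: expand (2,5) (f=8, h=3) → closed; open now [(1,0) g=1 f=10, (1,2) g=3 f=10, (1,3) g=4 f=10, (1,5) g=6 f=10, (3,0) g=1 f=8, (3,1) g=2 f=8, (3,2) g=3 f=8, (3,3) g=4 f=8, (3,4) g=5 f=8, (3,5) g=6 f=8]
step 2: expand (3,5) (f=8, h=2) → closed; open now [(1,0) g=1 f=10, (1,2) g=3 f=10, (1,3) g=4 f=10, (1,5) g=6 f=10, (3,0) g=1 f=8, (3,1) g=2 f=8, (3,2) g=3 f=8, (3,3) g=4 f=8, (3,4) g=5 f=8, (4,5) g=7 f=8]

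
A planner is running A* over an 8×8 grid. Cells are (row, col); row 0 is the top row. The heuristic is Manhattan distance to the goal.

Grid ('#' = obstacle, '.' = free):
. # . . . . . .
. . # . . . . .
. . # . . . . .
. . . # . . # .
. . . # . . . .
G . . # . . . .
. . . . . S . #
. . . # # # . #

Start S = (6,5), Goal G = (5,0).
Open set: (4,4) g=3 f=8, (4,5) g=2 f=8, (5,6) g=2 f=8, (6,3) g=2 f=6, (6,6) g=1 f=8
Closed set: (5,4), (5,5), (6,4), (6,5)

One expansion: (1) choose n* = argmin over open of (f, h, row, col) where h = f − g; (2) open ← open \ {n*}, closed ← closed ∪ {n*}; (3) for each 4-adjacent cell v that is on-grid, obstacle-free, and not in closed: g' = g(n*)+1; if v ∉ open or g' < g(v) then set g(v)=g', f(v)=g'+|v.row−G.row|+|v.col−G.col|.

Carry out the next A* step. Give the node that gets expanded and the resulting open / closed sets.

step 1: expand (6,3) (f=6, h=4) → closed; open now [(4,4) g=3 f=8, (4,5) g=2 f=8, (5,6) g=2 f=8, (6,2) g=3 f=6, (6,6) g=1 f=8]

expanded=(6,3); open=[(4,4) g=3 f=8, (4,5) g=2 f=8, (5,6) g=2 f=8, (6,2) g=3 f=6, (6,6) g=1 f=8]; closed=[(5,4), (5,5), (6,3), (6,4), (6,5)]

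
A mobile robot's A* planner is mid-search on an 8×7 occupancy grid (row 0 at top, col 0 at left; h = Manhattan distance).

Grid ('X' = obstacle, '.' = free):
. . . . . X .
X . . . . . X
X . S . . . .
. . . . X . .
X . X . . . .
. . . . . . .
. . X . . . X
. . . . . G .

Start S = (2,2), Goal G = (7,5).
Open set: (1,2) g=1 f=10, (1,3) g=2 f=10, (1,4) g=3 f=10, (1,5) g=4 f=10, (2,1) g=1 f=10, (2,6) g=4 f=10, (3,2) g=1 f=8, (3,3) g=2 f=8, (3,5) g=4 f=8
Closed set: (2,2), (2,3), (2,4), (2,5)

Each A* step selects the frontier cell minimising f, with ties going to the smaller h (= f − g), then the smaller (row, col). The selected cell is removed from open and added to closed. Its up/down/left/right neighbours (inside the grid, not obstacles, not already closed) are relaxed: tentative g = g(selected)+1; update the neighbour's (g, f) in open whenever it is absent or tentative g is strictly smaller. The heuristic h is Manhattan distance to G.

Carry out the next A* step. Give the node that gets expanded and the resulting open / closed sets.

step 1: expand (3,5) (f=8, h=4) → closed; open now [(1,2) g=1 f=10, (1,3) g=2 f=10, (1,4) g=3 f=10, (1,5) g=4 f=10, (2,1) g=1 f=10, (2,6) g=4 f=10, (3,2) g=1 f=8, (3,3) g=2 f=8, (3,6) g=5 f=10, (4,5) g=5 f=8]

expanded=(3,5); open=[(1,2) g=1 f=10, (1,3) g=2 f=10, (1,4) g=3 f=10, (1,5) g=4 f=10, (2,1) g=1 f=10, (2,6) g=4 f=10, (3,2) g=1 f=8, (3,3) g=2 f=8, (3,6) g=5 f=10, (4,5) g=5 f=8]; closed=[(2,2), (2,3), (2,4), (2,5), (3,5)]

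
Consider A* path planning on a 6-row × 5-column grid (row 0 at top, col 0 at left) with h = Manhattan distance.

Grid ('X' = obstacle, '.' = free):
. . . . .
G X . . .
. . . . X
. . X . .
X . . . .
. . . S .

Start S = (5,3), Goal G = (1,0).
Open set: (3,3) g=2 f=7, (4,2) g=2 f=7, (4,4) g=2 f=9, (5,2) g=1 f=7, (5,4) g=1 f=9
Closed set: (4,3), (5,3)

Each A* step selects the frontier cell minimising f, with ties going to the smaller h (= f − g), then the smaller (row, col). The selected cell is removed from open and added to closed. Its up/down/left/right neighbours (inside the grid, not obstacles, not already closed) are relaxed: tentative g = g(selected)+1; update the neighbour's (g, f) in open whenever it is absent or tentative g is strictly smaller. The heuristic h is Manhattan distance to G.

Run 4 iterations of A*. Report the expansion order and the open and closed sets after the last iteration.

step 1: expand (3,3) (f=7, h=5) → closed; open now [(2,3) g=3 f=7, (3,4) g=3 f=9, (4,2) g=2 f=7, (4,4) g=2 f=9, (5,2) g=1 f=7, (5,4) g=1 f=9]
step 2: expand (2,3) (f=7, h=4) → closed; open now [(1,3) g=4 f=7, (2,2) g=4 f=7, (3,4) g=3 f=9, (4,2) g=2 f=7, (4,4) g=2 f=9, (5,2) g=1 f=7, (5,4) g=1 f=9]
step 3: expand (1,3) (f=7, h=3) → closed; open now [(0,3) g=5 f=9, (1,2) g=5 f=7, (1,4) g=5 f=9, (2,2) g=4 f=7, (3,4) g=3 f=9, (4,2) g=2 f=7, (4,4) g=2 f=9, (5,2) g=1 f=7, (5,4) g=1 f=9]
step 4: expand (1,2) (f=7, h=2) → closed; open now [(0,2) g=6 f=9, (0,3) g=5 f=9, (1,4) g=5 f=9, (2,2) g=4 f=7, (3,4) g=3 f=9, (4,2) g=2 f=7, (4,4) g=2 f=9, (5,2) g=1 f=7, (5,4) g=1 f=9]

order=[(3,3) → (2,3) → (1,3) → (1,2)]; open=[(0,2) g=6 f=9, (0,3) g=5 f=9, (1,4) g=5 f=9, (2,2) g=4 f=7, (3,4) g=3 f=9, (4,2) g=2 f=7, (4,4) g=2 f=9, (5,2) g=1 f=7, (5,4) g=1 f=9]; closed=[(1,2), (1,3), (2,3), (3,3), (4,3), (5,3)]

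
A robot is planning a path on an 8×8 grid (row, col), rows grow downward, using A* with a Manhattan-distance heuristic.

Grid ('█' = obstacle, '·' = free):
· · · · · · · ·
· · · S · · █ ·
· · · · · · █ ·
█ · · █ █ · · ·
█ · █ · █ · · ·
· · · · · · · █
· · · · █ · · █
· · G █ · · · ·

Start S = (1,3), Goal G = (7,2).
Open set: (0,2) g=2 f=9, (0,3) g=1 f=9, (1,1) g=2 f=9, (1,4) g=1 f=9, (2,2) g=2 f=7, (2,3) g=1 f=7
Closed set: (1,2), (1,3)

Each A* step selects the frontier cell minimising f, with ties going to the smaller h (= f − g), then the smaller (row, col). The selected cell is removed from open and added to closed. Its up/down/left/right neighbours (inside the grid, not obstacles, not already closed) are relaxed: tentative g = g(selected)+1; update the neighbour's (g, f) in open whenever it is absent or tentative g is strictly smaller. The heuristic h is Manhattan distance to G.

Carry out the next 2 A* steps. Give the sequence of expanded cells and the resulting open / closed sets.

order=[(2,2) → (3,2)]; open=[(0,2) g=2 f=9, (0,3) g=1 f=9, (1,1) g=2 f=9, (1,4) g=1 f=9, (2,1) g=3 f=9, (2,3) g=1 f=7, (3,1) g=4 f=9]; closed=[(1,2), (1,3), (2,2), (3,2)]

step 1: expand (2,2) (f=7, h=5) → closed; open now [(0,2) g=2 f=9, (0,3) g=1 f=9, (1,1) g=2 f=9, (1,4) g=1 f=9, (2,1) g=3 f=9, (2,3) g=1 f=7, (3,2) g=3 f=7]
step 2: expand (3,2) (f=7, h=4) → closed; open now [(0,2) g=2 f=9, (0,3) g=1 f=9, (1,1) g=2 f=9, (1,4) g=1 f=9, (2,1) g=3 f=9, (2,3) g=1 f=7, (3,1) g=4 f=9]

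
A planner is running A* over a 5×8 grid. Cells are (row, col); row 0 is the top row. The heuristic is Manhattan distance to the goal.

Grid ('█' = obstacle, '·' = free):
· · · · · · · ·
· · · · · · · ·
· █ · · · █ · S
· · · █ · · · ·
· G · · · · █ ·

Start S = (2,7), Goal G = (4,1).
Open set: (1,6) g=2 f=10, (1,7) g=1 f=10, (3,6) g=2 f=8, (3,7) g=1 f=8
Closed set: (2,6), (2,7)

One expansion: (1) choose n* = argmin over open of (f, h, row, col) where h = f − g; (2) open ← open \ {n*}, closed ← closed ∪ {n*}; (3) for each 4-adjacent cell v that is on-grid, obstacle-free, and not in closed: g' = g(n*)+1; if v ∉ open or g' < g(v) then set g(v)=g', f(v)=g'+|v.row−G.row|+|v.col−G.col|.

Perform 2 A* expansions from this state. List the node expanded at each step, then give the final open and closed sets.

order=[(3,6) → (3,5)]; open=[(1,6) g=2 f=10, (1,7) g=1 f=10, (3,4) g=4 f=8, (3,7) g=1 f=8, (4,5) g=4 f=8]; closed=[(2,6), (2,7), (3,5), (3,6)]

step 1: expand (3,6) (f=8, h=6) → closed; open now [(1,6) g=2 f=10, (1,7) g=1 f=10, (3,5) g=3 f=8, (3,7) g=1 f=8]
step 2: expand (3,5) (f=8, h=5) → closed; open now [(1,6) g=2 f=10, (1,7) g=1 f=10, (3,4) g=4 f=8, (3,7) g=1 f=8, (4,5) g=4 f=8]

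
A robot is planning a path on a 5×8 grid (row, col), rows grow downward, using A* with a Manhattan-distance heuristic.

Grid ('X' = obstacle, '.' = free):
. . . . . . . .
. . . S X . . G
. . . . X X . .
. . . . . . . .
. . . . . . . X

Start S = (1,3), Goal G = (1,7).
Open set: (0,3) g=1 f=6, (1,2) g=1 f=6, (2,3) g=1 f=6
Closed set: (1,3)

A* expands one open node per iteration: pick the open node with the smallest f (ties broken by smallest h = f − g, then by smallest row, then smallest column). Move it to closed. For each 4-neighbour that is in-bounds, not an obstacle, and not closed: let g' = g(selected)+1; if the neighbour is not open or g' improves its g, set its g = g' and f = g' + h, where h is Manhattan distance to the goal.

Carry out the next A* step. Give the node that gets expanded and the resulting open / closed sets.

expanded=(0,3); open=[(0,2) g=2 f=8, (0,4) g=2 f=6, (1,2) g=1 f=6, (2,3) g=1 f=6]; closed=[(0,3), (1,3)]

step 1: expand (0,3) (f=6, h=5) → closed; open now [(0,2) g=2 f=8, (0,4) g=2 f=6, (1,2) g=1 f=6, (2,3) g=1 f=6]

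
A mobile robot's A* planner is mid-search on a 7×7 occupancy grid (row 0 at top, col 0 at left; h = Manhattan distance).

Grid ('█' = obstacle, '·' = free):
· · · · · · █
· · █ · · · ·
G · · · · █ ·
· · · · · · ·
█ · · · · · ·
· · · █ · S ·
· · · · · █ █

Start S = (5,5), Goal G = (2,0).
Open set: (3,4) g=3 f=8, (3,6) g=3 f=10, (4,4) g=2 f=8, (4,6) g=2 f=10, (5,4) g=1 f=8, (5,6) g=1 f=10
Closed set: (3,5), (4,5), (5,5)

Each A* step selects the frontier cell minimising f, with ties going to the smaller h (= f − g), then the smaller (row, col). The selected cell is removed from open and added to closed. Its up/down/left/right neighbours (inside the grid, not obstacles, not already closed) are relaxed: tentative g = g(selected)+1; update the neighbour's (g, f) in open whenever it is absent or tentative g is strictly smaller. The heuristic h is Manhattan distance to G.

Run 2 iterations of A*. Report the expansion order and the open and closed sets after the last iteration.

order=[(3,4) → (2,4)]; open=[(1,4) g=5 f=10, (2,3) g=5 f=8, (3,3) g=4 f=8, (3,6) g=3 f=10, (4,4) g=2 f=8, (4,6) g=2 f=10, (5,4) g=1 f=8, (5,6) g=1 f=10]; closed=[(2,4), (3,4), (3,5), (4,5), (5,5)]

step 1: expand (3,4) (f=8, h=5) → closed; open now [(2,4) g=4 f=8, (3,3) g=4 f=8, (3,6) g=3 f=10, (4,4) g=2 f=8, (4,6) g=2 f=10, (5,4) g=1 f=8, (5,6) g=1 f=10]
step 2: expand (2,4) (f=8, h=4) → closed; open now [(1,4) g=5 f=10, (2,3) g=5 f=8, (3,3) g=4 f=8, (3,6) g=3 f=10, (4,4) g=2 f=8, (4,6) g=2 f=10, (5,4) g=1 f=8, (5,6) g=1 f=10]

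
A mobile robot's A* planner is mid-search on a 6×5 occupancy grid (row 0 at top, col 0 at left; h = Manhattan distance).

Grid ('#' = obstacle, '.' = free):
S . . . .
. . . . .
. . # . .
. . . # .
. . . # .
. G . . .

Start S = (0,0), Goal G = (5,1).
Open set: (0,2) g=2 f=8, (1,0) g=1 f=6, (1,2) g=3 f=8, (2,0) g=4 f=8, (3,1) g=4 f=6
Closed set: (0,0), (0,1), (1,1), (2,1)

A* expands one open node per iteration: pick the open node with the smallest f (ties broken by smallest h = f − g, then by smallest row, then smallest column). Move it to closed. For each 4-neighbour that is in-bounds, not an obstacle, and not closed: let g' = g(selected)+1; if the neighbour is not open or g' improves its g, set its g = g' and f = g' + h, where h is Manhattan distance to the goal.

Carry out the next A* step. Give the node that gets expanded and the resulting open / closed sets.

expanded=(3,1); open=[(0,2) g=2 f=8, (1,0) g=1 f=6, (1,2) g=3 f=8, (2,0) g=4 f=8, (3,0) g=5 f=8, (3,2) g=5 f=8, (4,1) g=5 f=6]; closed=[(0,0), (0,1), (1,1), (2,1), (3,1)]

step 1: expand (3,1) (f=6, h=2) → closed; open now [(0,2) g=2 f=8, (1,0) g=1 f=6, (1,2) g=3 f=8, (2,0) g=4 f=8, (3,0) g=5 f=8, (3,2) g=5 f=8, (4,1) g=5 f=6]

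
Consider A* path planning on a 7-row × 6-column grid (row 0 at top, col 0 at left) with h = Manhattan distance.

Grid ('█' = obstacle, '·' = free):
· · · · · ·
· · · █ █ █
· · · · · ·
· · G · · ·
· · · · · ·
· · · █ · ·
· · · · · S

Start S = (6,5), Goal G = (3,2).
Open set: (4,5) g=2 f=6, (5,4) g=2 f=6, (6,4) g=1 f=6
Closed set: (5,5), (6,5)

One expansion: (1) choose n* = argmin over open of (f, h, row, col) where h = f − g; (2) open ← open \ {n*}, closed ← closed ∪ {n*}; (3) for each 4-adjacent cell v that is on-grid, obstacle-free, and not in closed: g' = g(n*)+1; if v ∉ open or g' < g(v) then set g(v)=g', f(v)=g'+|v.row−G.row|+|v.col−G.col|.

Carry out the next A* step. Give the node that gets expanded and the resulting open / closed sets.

expanded=(4,5); open=[(3,5) g=3 f=6, (4,4) g=3 f=6, (5,4) g=2 f=6, (6,4) g=1 f=6]; closed=[(4,5), (5,5), (6,5)]

step 1: expand (4,5) (f=6, h=4) → closed; open now [(3,5) g=3 f=6, (4,4) g=3 f=6, (5,4) g=2 f=6, (6,4) g=1 f=6]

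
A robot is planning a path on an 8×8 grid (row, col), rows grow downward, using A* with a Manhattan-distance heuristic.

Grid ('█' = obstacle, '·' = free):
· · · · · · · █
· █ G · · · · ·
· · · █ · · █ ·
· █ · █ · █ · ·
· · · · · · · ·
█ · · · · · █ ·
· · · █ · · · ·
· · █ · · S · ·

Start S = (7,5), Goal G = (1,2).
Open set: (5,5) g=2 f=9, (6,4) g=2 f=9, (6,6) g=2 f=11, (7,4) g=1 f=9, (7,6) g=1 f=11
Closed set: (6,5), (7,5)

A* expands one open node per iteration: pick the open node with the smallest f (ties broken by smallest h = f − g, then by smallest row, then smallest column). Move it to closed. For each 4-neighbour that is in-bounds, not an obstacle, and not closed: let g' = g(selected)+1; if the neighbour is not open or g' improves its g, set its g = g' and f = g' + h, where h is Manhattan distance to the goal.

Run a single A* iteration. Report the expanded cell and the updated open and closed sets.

step 1: expand (5,5) (f=9, h=7) → closed; open now [(4,5) g=3 f=9, (5,4) g=3 f=9, (6,4) g=2 f=9, (6,6) g=2 f=11, (7,4) g=1 f=9, (7,6) g=1 f=11]

expanded=(5,5); open=[(4,5) g=3 f=9, (5,4) g=3 f=9, (6,4) g=2 f=9, (6,6) g=2 f=11, (7,4) g=1 f=9, (7,6) g=1 f=11]; closed=[(5,5), (6,5), (7,5)]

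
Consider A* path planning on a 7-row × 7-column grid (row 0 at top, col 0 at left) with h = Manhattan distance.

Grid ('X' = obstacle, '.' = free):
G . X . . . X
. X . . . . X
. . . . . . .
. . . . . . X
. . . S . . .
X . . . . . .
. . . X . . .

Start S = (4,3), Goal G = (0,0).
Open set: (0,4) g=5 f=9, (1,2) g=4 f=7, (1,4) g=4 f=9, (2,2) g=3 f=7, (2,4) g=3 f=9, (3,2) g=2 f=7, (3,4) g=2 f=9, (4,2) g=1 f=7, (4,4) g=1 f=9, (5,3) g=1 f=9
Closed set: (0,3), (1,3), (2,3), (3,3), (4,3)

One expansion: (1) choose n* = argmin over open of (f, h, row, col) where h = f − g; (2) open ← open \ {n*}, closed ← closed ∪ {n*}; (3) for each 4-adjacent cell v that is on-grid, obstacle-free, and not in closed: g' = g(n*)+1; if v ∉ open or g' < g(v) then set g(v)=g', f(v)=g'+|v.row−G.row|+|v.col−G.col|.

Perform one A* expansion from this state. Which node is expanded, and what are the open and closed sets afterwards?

step 1: expand (1,2) (f=7, h=3) → closed; open now [(0,4) g=5 f=9, (1,4) g=4 f=9, (2,2) g=3 f=7, (2,4) g=3 f=9, (3,2) g=2 f=7, (3,4) g=2 f=9, (4,2) g=1 f=7, (4,4) g=1 f=9, (5,3) g=1 f=9]

expanded=(1,2); open=[(0,4) g=5 f=9, (1,4) g=4 f=9, (2,2) g=3 f=7, (2,4) g=3 f=9, (3,2) g=2 f=7, (3,4) g=2 f=9, (4,2) g=1 f=7, (4,4) g=1 f=9, (5,3) g=1 f=9]; closed=[(0,3), (1,2), (1,3), (2,3), (3,3), (4,3)]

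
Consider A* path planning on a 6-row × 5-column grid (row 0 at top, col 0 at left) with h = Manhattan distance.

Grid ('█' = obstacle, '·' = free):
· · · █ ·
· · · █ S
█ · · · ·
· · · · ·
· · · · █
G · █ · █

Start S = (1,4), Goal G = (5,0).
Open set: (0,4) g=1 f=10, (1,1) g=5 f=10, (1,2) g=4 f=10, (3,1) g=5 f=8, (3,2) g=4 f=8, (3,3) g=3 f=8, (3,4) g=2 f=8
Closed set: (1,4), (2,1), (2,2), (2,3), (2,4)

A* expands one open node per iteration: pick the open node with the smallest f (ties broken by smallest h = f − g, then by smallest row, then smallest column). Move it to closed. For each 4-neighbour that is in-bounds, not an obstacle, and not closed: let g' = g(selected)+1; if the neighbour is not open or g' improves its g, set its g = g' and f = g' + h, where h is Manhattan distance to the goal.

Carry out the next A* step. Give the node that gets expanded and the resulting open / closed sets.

expanded=(3,1); open=[(0,4) g=1 f=10, (1,1) g=5 f=10, (1,2) g=4 f=10, (3,0) g=6 f=8, (3,2) g=4 f=8, (3,3) g=3 f=8, (3,4) g=2 f=8, (4,1) g=6 f=8]; closed=[(1,4), (2,1), (2,2), (2,3), (2,4), (3,1)]

step 1: expand (3,1) (f=8, h=3) → closed; open now [(0,4) g=1 f=10, (1,1) g=5 f=10, (1,2) g=4 f=10, (3,0) g=6 f=8, (3,2) g=4 f=8, (3,3) g=3 f=8, (3,4) g=2 f=8, (4,1) g=6 f=8]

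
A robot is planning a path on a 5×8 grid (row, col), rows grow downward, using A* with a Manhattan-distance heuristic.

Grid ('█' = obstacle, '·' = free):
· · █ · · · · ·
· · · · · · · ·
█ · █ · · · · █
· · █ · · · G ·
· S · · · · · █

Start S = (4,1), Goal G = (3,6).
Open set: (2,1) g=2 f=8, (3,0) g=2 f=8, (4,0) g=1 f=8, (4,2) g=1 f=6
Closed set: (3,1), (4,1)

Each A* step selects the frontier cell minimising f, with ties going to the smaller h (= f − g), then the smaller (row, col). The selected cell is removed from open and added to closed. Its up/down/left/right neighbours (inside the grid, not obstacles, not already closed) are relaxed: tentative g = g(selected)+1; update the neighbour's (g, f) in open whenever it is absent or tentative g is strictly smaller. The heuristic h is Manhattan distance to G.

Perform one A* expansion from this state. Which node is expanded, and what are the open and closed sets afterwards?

expanded=(4,2); open=[(2,1) g=2 f=8, (3,0) g=2 f=8, (4,0) g=1 f=8, (4,3) g=2 f=6]; closed=[(3,1), (4,1), (4,2)]

step 1: expand (4,2) (f=6, h=5) → closed; open now [(2,1) g=2 f=8, (3,0) g=2 f=8, (4,0) g=1 f=8, (4,3) g=2 f=6]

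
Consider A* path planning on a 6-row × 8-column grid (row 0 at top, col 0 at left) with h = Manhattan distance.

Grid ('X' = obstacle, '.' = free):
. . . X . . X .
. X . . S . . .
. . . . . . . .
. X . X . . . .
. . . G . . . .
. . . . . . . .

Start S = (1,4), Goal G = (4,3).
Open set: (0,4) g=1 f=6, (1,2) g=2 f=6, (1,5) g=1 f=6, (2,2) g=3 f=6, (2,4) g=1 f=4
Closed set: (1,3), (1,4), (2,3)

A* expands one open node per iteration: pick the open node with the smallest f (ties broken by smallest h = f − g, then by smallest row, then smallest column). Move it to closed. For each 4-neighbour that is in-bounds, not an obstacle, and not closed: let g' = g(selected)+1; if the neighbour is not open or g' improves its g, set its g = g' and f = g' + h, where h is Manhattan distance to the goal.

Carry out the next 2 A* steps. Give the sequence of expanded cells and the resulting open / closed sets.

order=[(2,4) → (3,4)]; open=[(0,4) g=1 f=6, (1,2) g=2 f=6, (1,5) g=1 f=6, (2,2) g=3 f=6, (2,5) g=2 f=6, (3,5) g=3 f=6, (4,4) g=3 f=4]; closed=[(1,3), (1,4), (2,3), (2,4), (3,4)]

step 1: expand (2,4) (f=4, h=3) → closed; open now [(0,4) g=1 f=6, (1,2) g=2 f=6, (1,5) g=1 f=6, (2,2) g=3 f=6, (2,5) g=2 f=6, (3,4) g=2 f=4]
step 2: expand (3,4) (f=4, h=2) → closed; open now [(0,4) g=1 f=6, (1,2) g=2 f=6, (1,5) g=1 f=6, (2,2) g=3 f=6, (2,5) g=2 f=6, (3,5) g=3 f=6, (4,4) g=3 f=4]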